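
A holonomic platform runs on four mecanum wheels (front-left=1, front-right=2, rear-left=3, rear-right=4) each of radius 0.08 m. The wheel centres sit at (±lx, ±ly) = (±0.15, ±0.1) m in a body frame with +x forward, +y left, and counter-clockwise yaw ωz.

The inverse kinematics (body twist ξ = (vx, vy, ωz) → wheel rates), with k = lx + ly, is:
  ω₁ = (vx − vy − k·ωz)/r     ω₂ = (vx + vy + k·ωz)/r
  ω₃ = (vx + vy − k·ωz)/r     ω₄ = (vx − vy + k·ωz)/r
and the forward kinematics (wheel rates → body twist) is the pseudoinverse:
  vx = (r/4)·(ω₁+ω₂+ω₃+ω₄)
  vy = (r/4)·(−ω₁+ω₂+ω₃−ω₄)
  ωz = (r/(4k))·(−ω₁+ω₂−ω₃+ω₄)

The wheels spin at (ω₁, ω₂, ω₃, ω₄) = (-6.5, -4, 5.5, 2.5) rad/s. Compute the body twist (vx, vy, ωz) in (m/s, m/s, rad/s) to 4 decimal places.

(-0.0500, 0.1100, -0.0400)

k = lx + ly = 0.15 + 0.1 = 0.2500
ω₁+ω₂+ω₃+ω₄ = -2.5000  →  vx = (0.08/4)·-2.5000 = -0.0500
−ω₁+ω₂+ω₃−ω₄ = 5.5000  →  vy = (0.08/4)·5.5000 = 0.1100
−ω₁+ω₂−ω₃+ω₄ = -0.5000  →  ωz = (0.08/1.0000)·-0.5000 = -0.0400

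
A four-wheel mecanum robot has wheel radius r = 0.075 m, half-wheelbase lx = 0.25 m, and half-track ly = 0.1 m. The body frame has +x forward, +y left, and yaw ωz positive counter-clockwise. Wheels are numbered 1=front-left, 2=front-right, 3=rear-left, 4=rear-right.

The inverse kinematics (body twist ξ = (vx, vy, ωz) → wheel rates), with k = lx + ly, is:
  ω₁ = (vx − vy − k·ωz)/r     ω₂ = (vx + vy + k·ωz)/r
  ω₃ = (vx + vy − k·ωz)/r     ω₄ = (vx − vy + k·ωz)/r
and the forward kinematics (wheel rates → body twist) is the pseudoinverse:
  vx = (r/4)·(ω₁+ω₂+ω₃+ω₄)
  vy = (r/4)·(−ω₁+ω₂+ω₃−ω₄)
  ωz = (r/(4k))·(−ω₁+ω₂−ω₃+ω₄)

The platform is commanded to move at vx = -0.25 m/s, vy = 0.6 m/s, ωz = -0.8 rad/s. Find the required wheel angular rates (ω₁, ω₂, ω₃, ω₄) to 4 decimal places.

k = lx + ly = 0.25 + 0.1 = 0.3500;  k·ωz = 0.3500·-0.8 = -0.2800
ω₁ (FL) = (vx − vy − k·ωz)/r = -0.5700/0.075 = -7.6000
ω₂ (FR) = (vx + vy + k·ωz)/r = 0.0700/0.075 = 0.9333
ω₃ (RL) = (vx + vy − k·ωz)/r = 0.6300/0.075 = 8.4000
ω₄ (RR) = (vx − vy + k·ωz)/r = -1.1300/0.075 = -15.0667

(-7.6000, 0.9333, 8.4000, -15.0667)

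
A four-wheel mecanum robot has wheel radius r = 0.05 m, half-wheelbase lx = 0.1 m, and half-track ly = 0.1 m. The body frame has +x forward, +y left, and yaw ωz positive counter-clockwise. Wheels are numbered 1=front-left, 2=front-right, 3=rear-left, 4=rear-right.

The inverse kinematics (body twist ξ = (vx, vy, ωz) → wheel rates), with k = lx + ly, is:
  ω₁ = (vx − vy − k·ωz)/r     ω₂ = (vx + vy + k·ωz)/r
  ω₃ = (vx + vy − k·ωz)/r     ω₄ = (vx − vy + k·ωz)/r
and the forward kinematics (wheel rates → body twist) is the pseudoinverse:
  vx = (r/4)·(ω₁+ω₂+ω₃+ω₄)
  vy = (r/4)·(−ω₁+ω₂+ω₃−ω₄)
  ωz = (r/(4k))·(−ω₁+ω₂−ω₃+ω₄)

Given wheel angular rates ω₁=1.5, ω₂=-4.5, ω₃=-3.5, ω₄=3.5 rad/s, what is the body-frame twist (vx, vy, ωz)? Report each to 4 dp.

(-0.0375, -0.1625, 0.0625)

k = lx + ly = 0.1 + 0.1 = 0.2000
ω₁+ω₂+ω₃+ω₄ = -3.0000  →  vx = (0.05/4)·-3.0000 = -0.0375
−ω₁+ω₂+ω₃−ω₄ = -13.0000  →  vy = (0.05/4)·-13.0000 = -0.1625
−ω₁+ω₂−ω₃+ω₄ = 1.0000  →  ωz = (0.05/0.8000)·1.0000 = 0.0625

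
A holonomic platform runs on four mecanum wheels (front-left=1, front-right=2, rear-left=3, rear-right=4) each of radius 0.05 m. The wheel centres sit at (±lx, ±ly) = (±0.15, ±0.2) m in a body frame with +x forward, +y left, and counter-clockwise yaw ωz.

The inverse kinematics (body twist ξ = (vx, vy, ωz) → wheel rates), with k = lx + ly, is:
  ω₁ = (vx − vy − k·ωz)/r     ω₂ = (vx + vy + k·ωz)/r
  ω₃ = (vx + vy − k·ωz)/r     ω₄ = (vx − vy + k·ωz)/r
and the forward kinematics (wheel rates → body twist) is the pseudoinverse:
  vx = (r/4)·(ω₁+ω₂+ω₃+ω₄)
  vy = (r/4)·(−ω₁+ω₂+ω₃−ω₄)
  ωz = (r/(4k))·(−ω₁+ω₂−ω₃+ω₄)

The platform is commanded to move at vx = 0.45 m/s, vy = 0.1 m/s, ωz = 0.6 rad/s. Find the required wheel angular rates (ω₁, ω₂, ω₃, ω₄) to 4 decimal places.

k = lx + ly = 0.15 + 0.2 = 0.3500;  k·ωz = 0.3500·0.6 = 0.2100
ω₁ (FL) = (vx − vy − k·ωz)/r = 0.1400/0.05 = 2.8000
ω₂ (FR) = (vx + vy + k·ωz)/r = 0.7600/0.05 = 15.2000
ω₃ (RL) = (vx + vy − k·ωz)/r = 0.3400/0.05 = 6.8000
ω₄ (RR) = (vx − vy + k·ωz)/r = 0.5600/0.05 = 11.2000

(2.8000, 15.2000, 6.8000, 11.2000)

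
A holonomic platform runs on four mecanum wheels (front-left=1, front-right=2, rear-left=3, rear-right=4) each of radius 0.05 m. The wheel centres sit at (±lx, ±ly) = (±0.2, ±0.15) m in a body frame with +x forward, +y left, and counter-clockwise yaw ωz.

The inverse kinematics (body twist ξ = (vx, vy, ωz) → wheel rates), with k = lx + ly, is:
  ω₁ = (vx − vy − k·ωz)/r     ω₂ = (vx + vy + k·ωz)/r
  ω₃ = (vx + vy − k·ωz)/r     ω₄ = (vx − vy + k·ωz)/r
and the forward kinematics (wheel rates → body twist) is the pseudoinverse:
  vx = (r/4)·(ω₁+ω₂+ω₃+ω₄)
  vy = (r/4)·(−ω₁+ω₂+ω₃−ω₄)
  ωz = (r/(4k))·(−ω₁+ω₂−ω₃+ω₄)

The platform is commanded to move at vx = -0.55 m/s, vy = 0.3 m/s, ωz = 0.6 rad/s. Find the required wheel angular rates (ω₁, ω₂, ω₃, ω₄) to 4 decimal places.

(-21.2000, -0.8000, -9.2000, -12.8000)

k = lx + ly = 0.2 + 0.15 = 0.3500;  k·ωz = 0.3500·0.6 = 0.2100
ω₁ (FL) = (vx − vy − k·ωz)/r = -1.0600/0.05 = -21.2000
ω₂ (FR) = (vx + vy + k·ωz)/r = -0.0400/0.05 = -0.8000
ω₃ (RL) = (vx + vy − k·ωz)/r = -0.4600/0.05 = -9.2000
ω₄ (RR) = (vx − vy + k·ωz)/r = -0.6400/0.05 = -12.8000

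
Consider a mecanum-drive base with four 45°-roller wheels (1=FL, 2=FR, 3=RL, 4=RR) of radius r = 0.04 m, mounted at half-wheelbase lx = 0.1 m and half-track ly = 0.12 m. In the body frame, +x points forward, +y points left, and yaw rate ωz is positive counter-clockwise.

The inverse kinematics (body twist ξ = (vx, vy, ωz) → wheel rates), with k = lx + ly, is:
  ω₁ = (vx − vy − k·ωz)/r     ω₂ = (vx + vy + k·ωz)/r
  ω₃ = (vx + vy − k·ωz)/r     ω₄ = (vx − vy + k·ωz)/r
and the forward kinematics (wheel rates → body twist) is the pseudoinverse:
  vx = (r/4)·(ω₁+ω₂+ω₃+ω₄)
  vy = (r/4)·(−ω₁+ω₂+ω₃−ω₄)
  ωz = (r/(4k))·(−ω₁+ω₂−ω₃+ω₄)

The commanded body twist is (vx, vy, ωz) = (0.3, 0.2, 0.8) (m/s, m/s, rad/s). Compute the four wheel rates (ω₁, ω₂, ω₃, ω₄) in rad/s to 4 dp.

(-1.9000, 16.9000, 8.1000, 6.9000)

k = lx + ly = 0.1 + 0.12 = 0.2200;  k·ωz = 0.2200·0.8 = 0.1760
ω₁ (FL) = (vx − vy − k·ωz)/r = -0.0760/0.04 = -1.9000
ω₂ (FR) = (vx + vy + k·ωz)/r = 0.6760/0.04 = 16.9000
ω₃ (RL) = (vx + vy − k·ωz)/r = 0.3240/0.04 = 8.1000
ω₄ (RR) = (vx − vy + k·ωz)/r = 0.2760/0.04 = 6.9000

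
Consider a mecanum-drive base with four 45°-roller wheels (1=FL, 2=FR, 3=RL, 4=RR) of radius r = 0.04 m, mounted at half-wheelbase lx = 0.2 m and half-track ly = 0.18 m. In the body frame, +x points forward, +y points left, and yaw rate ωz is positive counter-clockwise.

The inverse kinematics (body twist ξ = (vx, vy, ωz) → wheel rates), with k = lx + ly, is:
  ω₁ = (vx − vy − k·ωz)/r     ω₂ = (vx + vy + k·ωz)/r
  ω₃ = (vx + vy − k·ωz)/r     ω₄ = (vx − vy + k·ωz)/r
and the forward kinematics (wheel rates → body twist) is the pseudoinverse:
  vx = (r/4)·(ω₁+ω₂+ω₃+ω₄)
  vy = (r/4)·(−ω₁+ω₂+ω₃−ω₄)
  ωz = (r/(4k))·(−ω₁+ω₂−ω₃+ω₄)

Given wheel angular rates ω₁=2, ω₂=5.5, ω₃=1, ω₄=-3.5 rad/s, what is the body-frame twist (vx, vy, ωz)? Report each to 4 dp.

k = lx + ly = 0.2 + 0.18 = 0.3800
ω₁+ω₂+ω₃+ω₄ = 5.0000  →  vx = (0.04/4)·5.0000 = 0.0500
−ω₁+ω₂+ω₃−ω₄ = 8.0000  →  vy = (0.04/4)·8.0000 = 0.0800
−ω₁+ω₂−ω₃+ω₄ = -1.0000  →  ωz = (0.04/1.5200)·-1.0000 = -0.0263

(0.0500, 0.0800, -0.0263)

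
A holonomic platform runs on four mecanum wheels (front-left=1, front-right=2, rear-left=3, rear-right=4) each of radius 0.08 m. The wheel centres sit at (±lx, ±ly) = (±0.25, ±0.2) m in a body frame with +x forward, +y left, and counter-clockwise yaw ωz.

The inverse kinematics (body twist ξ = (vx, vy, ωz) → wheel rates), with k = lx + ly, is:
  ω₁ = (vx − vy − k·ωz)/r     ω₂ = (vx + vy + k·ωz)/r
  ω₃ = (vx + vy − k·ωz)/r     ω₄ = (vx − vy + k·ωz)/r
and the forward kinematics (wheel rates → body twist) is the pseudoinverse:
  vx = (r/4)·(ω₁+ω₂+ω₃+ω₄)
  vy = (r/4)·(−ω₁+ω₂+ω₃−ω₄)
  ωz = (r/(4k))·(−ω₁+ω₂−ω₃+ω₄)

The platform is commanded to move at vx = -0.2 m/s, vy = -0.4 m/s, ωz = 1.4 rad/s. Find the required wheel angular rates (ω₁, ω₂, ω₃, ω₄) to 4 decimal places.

k = lx + ly = 0.25 + 0.2 = 0.4500;  k·ωz = 0.4500·1.4 = 0.6300
ω₁ (FL) = (vx − vy − k·ωz)/r = -0.4300/0.08 = -5.3750
ω₂ (FR) = (vx + vy + k·ωz)/r = 0.0300/0.08 = 0.3750
ω₃ (RL) = (vx + vy − k·ωz)/r = -1.2300/0.08 = -15.3750
ω₄ (RR) = (vx − vy + k·ωz)/r = 0.8300/0.08 = 10.3750

(-5.3750, 0.3750, -15.3750, 10.3750)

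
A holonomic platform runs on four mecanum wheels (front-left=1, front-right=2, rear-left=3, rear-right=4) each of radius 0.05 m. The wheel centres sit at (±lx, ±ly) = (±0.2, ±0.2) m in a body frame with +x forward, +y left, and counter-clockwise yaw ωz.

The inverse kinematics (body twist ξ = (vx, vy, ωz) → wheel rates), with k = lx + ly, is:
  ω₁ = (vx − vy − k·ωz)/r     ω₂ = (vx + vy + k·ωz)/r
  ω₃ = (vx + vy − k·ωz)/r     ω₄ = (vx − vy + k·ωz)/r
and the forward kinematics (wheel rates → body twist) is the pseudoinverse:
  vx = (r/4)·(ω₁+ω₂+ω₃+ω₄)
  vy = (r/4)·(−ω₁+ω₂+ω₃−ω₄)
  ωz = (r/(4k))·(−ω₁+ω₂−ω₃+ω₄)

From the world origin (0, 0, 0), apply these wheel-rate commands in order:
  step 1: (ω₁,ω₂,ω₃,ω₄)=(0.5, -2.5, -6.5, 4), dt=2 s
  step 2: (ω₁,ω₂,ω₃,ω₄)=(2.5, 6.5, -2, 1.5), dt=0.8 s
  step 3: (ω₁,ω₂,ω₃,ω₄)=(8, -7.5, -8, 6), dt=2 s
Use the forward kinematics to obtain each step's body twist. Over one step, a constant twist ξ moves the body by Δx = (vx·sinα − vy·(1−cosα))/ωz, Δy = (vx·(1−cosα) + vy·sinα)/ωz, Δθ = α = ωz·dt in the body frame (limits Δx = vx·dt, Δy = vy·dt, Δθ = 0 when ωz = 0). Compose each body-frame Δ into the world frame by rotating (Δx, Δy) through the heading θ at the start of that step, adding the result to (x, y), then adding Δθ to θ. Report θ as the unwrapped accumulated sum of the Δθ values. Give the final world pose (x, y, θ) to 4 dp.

(0.4296, -0.9277, 0.5625)

step 1: ξ=(vx,vy,ωz)=(-0.0563, -0.1688, 0.2344), dt=2.0 → body Δ=(-0.0308, -0.3512, 0.4688) → world pose (-0.0308, -0.3512, 0.4688)
step 2: ξ=(vx,vy,ωz)=(0.1063, 0.0062, 0.2344), dt=0.8 → body Δ=(0.0840, 0.0129, 0.1875) → world pose (0.0384, -0.3017, 0.6562)
step 3: ξ=(vx,vy,ωz)=(-0.0187, -0.3688, -0.0469), dt=2.0 → body Δ=(-0.0720, -0.7347, -0.0938) → world pose (0.4296, -0.9277, 0.5625)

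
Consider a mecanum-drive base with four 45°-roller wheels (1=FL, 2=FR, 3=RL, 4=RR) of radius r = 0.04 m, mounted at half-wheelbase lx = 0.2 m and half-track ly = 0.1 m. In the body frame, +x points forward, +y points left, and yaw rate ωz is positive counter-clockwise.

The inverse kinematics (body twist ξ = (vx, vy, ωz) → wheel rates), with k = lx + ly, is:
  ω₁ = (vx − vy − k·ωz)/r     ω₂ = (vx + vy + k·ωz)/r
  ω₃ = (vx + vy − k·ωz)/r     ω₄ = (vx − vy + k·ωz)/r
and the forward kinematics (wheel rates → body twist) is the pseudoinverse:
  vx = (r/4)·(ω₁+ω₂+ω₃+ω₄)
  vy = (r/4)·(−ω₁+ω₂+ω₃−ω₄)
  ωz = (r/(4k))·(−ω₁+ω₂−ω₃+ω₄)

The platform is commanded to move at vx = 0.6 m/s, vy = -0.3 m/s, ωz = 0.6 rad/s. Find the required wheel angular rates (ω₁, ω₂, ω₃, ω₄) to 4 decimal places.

(18.0000, 12.0000, 3.0000, 27.0000)

k = lx + ly = 0.2 + 0.1 = 0.3000;  k·ωz = 0.3000·0.6 = 0.1800
ω₁ (FL) = (vx − vy − k·ωz)/r = 0.7200/0.04 = 18.0000
ω₂ (FR) = (vx + vy + k·ωz)/r = 0.4800/0.04 = 12.0000
ω₃ (RL) = (vx + vy − k·ωz)/r = 0.1200/0.04 = 3.0000
ω₄ (RR) = (vx − vy + k·ωz)/r = 1.0800/0.04 = 27.0000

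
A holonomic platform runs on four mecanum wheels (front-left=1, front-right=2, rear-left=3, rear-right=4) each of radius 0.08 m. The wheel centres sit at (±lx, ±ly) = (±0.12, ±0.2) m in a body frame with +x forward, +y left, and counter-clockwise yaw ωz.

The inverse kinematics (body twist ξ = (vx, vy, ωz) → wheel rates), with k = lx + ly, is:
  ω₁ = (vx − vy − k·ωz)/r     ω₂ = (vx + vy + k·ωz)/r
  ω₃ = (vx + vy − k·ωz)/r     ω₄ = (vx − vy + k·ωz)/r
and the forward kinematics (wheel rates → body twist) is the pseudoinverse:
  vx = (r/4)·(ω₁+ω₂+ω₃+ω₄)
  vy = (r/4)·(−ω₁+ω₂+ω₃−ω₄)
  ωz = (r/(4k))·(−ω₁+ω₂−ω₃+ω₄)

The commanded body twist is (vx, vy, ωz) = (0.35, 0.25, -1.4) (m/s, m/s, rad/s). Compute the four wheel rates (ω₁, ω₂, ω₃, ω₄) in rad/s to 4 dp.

(6.8500, 1.9000, 13.1000, -4.3500)

k = lx + ly = 0.12 + 0.2 = 0.3200;  k·ωz = 0.3200·-1.4 = -0.4480
ω₁ (FL) = (vx − vy − k·ωz)/r = 0.5480/0.08 = 6.8500
ω₂ (FR) = (vx + vy + k·ωz)/r = 0.1520/0.08 = 1.9000
ω₃ (RL) = (vx + vy − k·ωz)/r = 1.0480/0.08 = 13.1000
ω₄ (RR) = (vx − vy + k·ωz)/r = -0.3480/0.08 = -4.3500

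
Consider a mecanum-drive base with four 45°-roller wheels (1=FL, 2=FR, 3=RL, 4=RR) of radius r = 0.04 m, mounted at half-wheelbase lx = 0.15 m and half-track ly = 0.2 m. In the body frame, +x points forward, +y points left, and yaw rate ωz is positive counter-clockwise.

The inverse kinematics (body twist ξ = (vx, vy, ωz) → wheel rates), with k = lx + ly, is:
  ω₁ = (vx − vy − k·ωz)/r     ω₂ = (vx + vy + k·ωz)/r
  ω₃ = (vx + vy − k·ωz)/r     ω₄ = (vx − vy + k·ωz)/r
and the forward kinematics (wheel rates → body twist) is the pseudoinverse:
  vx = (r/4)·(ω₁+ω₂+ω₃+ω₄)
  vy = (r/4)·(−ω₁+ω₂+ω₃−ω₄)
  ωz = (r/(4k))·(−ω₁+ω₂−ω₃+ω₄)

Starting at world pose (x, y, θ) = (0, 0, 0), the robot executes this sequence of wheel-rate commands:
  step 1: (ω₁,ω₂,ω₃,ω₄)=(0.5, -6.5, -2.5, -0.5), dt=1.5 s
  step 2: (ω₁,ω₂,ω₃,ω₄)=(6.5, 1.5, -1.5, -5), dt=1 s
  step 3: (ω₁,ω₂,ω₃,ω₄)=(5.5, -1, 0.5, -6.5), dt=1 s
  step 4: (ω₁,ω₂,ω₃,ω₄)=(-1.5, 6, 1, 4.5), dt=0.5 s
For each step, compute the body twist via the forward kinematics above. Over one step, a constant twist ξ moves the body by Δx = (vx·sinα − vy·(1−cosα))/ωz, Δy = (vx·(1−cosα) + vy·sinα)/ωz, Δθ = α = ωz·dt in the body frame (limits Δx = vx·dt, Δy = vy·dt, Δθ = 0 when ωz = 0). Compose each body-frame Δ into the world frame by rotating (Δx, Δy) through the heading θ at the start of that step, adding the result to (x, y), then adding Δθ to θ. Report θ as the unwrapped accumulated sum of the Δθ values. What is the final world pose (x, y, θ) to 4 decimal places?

step 1: ξ=(vx,vy,ωz)=(-0.0900, -0.0900, -0.1429), dt=1.5 → body Δ=(-0.1484, -0.1196, -0.2143) → world pose (-0.1484, -0.1196, -0.2143)
step 2: ξ=(vx,vy,ωz)=(0.0150, -0.0150, -0.2429), dt=1.0 → body Δ=(0.0130, -0.0167, -0.2429) → world pose (-0.1392, -0.1386, -0.4571)
step 3: ξ=(vx,vy,ωz)=(-0.0150, 0.0050, -0.3857), dt=1.0 → body Δ=(-0.0137, 0.0077, -0.3857) → world pose (-0.1480, -0.1256, -0.8429)
step 4: ξ=(vx,vy,ωz)=(0.1000, 0.0400, 0.3143), dt=0.5 → body Δ=(0.0482, 0.0238, 0.1571) → world pose (-0.0982, -0.1458, -0.6857)

(-0.0982, -0.1458, -0.6857)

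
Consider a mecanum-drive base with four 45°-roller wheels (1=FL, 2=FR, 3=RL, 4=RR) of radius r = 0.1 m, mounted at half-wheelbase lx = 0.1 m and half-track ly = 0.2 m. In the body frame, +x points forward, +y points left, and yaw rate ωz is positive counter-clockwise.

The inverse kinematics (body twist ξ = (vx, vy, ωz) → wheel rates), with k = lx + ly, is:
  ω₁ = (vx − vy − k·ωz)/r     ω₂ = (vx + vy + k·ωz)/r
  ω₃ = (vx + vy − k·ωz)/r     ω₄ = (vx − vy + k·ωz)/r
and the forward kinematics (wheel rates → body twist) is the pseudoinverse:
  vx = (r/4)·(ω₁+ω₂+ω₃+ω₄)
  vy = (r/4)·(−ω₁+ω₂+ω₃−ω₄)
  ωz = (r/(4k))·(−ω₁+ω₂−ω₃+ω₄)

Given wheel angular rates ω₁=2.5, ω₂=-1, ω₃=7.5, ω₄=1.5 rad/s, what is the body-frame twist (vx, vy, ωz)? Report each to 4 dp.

k = lx + ly = 0.1 + 0.2 = 0.3000
ω₁+ω₂+ω₃+ω₄ = 10.5000  →  vx = (0.1/4)·10.5000 = 0.2625
−ω₁+ω₂+ω₃−ω₄ = 2.5000  →  vy = (0.1/4)·2.5000 = 0.0625
−ω₁+ω₂−ω₃+ω₄ = -9.5000  →  ωz = (0.1/1.2000)·-9.5000 = -0.7917

(0.2625, 0.0625, -0.7917)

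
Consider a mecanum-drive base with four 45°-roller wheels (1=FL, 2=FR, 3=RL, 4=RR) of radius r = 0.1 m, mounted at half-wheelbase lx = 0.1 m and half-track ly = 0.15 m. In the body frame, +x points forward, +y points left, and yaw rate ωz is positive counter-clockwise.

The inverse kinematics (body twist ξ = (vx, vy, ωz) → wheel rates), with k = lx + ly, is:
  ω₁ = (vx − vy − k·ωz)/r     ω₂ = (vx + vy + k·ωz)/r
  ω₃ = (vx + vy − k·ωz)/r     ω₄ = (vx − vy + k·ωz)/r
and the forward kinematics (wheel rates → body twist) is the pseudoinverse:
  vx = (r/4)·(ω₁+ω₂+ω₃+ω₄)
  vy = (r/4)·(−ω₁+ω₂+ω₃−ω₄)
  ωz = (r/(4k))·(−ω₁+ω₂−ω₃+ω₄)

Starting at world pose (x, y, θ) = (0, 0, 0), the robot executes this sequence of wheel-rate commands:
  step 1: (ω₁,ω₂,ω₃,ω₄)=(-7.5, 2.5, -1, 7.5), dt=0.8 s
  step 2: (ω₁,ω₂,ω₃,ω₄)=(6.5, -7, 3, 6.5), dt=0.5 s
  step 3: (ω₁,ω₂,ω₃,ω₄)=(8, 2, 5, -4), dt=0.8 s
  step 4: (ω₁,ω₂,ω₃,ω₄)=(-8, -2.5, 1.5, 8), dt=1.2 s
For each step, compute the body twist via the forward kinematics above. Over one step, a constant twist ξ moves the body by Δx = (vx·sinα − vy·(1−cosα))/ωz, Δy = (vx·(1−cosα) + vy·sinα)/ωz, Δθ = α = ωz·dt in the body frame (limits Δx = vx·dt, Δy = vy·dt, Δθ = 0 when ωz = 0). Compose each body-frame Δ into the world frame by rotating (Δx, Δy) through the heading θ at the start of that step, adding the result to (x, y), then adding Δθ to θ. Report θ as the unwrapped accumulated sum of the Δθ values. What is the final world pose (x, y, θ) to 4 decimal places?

step 1: ξ=(vx,vy,ωz)=(0.0375, 0.0375, 1.8500), dt=0.8 → body Δ=(0.0018, 0.0386, 1.4800) → world pose (0.0018, 0.0386, 1.4800)
step 2: ξ=(vx,vy,ωz)=(0.2250, -0.4250, -1.0000), dt=0.5 → body Δ=(0.0558, -0.2313, -0.5000) → world pose (0.2372, 0.0733, 0.9800)
step 3: ξ=(vx,vy,ωz)=(0.2750, 0.0750, -1.5000), dt=0.8 → body Δ=(0.2028, -0.0703, -1.2000) → world pose (0.4085, 0.2025, -0.2200)
step 4: ξ=(vx,vy,ωz)=(-0.0250, -0.0250, 1.2000), dt=1.2 → body Δ=(-0.0025, -0.0388, 1.4400) → world pose (0.3975, 0.1652, 1.2200)

(0.3975, 0.1652, 1.2200)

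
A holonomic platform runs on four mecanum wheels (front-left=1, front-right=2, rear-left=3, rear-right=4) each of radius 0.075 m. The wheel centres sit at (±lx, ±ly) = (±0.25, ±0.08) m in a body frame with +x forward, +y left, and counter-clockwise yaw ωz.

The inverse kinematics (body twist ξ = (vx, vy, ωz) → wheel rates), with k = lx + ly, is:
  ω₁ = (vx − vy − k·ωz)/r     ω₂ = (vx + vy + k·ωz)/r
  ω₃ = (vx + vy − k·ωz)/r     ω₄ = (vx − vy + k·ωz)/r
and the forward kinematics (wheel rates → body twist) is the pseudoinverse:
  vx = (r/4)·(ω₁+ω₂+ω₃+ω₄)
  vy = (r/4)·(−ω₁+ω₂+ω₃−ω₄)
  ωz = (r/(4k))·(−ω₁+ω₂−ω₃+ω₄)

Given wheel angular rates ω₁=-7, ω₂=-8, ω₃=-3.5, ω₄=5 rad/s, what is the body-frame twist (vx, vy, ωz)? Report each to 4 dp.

(-0.2531, -0.1781, 0.4261)

k = lx + ly = 0.25 + 0.08 = 0.3300
ω₁+ω₂+ω₃+ω₄ = -13.5000  →  vx = (0.075/4)·-13.5000 = -0.2531
−ω₁+ω₂+ω₃−ω₄ = -9.5000  →  vy = (0.075/4)·-9.5000 = -0.1781
−ω₁+ω₂−ω₃+ω₄ = 7.5000  →  ωz = (0.075/1.3200)·7.5000 = 0.4261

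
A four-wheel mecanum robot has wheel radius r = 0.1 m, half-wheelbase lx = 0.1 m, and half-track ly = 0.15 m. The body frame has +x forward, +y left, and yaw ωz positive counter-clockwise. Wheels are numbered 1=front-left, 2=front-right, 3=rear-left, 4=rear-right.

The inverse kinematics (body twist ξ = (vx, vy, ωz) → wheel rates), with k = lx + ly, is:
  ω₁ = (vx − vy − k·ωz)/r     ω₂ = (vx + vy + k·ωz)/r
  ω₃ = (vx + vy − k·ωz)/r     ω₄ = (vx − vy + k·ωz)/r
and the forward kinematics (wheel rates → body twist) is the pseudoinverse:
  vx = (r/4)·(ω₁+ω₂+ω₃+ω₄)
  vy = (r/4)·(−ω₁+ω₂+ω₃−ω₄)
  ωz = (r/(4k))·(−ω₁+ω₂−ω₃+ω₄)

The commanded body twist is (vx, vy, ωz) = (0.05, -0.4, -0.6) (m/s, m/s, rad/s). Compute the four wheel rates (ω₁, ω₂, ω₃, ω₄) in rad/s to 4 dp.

k = lx + ly = 0.1 + 0.15 = 0.2500;  k·ωz = 0.2500·-0.6 = -0.1500
ω₁ (FL) = (vx − vy − k·ωz)/r = 0.6000/0.1 = 6.0000
ω₂ (FR) = (vx + vy + k·ωz)/r = -0.5000/0.1 = -5.0000
ω₃ (RL) = (vx + vy − k·ωz)/r = -0.2000/0.1 = -2.0000
ω₄ (RR) = (vx − vy + k·ωz)/r = 0.3000/0.1 = 3.0000

(6.0000, -5.0000, -2.0000, 3.0000)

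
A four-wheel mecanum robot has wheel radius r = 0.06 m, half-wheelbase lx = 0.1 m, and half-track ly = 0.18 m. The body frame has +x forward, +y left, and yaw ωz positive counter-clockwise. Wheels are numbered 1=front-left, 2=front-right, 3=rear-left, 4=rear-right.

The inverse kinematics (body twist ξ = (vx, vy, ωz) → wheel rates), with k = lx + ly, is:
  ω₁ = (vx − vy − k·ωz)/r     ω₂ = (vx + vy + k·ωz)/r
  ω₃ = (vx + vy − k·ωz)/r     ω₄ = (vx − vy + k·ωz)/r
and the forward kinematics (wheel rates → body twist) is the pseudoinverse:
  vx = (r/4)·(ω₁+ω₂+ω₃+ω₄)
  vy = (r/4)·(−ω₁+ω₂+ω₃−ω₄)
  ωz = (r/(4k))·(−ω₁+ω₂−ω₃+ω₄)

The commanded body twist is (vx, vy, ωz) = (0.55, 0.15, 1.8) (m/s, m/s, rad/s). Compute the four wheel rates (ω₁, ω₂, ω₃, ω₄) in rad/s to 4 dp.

(-1.7333, 20.0667, 3.2667, 15.0667)

k = lx + ly = 0.1 + 0.18 = 0.2800;  k·ωz = 0.2800·1.8 = 0.5040
ω₁ (FL) = (vx − vy − k·ωz)/r = -0.1040/0.06 = -1.7333
ω₂ (FR) = (vx + vy + k·ωz)/r = 1.2040/0.06 = 20.0667
ω₃ (RL) = (vx + vy − k·ωz)/r = 0.1960/0.06 = 3.2667
ω₄ (RR) = (vx − vy + k·ωz)/r = 0.9040/0.06 = 15.0667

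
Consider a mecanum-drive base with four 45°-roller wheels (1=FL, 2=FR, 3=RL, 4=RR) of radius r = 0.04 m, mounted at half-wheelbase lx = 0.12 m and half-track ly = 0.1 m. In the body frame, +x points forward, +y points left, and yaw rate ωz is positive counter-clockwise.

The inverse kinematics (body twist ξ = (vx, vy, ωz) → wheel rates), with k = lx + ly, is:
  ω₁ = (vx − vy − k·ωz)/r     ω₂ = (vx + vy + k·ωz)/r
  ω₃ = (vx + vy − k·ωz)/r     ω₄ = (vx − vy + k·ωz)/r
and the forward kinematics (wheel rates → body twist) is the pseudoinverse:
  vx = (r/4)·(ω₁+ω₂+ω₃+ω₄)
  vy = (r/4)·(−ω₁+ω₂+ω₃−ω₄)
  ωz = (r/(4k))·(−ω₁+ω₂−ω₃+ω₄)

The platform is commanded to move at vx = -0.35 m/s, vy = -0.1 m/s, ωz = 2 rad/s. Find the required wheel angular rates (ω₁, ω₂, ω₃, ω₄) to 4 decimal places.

k = lx + ly = 0.12 + 0.1 = 0.2200;  k·ωz = 0.2200·2 = 0.4400
ω₁ (FL) = (vx − vy − k·ωz)/r = -0.6900/0.04 = -17.2500
ω₂ (FR) = (vx + vy + k·ωz)/r = -0.0100/0.04 = -0.2500
ω₃ (RL) = (vx + vy − k·ωz)/r = -0.8900/0.04 = -22.2500
ω₄ (RR) = (vx − vy + k·ωz)/r = 0.1900/0.04 = 4.7500

(-17.2500, -0.2500, -22.2500, 4.7500)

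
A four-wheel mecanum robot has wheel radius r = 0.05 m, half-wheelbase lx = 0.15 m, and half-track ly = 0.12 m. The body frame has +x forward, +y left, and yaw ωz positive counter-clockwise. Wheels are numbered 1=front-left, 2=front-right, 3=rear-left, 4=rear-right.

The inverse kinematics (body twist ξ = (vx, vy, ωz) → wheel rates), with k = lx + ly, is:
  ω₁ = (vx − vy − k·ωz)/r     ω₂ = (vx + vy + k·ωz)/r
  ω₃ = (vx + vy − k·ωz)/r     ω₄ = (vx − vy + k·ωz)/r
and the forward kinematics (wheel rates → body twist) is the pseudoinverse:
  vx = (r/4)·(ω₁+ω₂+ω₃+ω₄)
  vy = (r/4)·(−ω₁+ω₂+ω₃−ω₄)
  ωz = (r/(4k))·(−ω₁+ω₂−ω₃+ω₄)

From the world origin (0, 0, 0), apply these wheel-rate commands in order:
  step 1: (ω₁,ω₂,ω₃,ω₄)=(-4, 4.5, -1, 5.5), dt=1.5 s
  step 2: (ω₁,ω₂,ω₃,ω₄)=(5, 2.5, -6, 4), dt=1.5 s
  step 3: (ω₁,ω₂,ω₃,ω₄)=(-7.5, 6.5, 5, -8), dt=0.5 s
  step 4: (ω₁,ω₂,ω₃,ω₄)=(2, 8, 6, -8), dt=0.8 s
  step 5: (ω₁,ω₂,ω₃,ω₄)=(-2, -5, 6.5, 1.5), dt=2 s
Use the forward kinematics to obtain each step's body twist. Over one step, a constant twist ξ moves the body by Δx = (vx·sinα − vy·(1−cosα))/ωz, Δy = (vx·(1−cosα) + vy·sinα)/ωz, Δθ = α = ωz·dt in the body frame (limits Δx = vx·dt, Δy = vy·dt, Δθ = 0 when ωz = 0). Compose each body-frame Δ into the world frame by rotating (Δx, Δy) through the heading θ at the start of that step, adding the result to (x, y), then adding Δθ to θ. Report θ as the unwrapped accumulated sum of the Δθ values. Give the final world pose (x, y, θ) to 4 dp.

step 1: ξ=(vx,vy,ωz)=(0.0625, 0.0250, 0.6944), dt=1.5 → body Δ=(0.0599, 0.0756, 1.0417) → world pose (0.0599, 0.0756, 1.0417)
step 2: ξ=(vx,vy,ωz)=(0.0687, -0.1562, 0.3472), dt=1.5 → body Δ=(0.1582, -0.1977, 0.5208) → world pose (0.3104, 0.1124, 1.5625)
step 3: ξ=(vx,vy,ωz)=(-0.0500, 0.3375, 0.0463), dt=0.5 → body Δ=(-0.0270, 0.1684, 0.0231) → world pose (0.1417, 0.0869, 1.5856)
step 4: ξ=(vx,vy,ωz)=(0.1000, 0.2500, -0.3704), dt=0.8 → body Δ=(0.1082, 0.1853, -0.2963) → world pose (-0.0452, 0.1924, 1.2894)
step 5: ξ=(vx,vy,ωz)=(0.0125, 0.0250, -0.3704), dt=2.0 → body Δ=(0.0405, 0.0367, -0.7407) → world pose (-0.0692, 0.2414, 0.5486)

(-0.0692, 0.2414, 0.5486)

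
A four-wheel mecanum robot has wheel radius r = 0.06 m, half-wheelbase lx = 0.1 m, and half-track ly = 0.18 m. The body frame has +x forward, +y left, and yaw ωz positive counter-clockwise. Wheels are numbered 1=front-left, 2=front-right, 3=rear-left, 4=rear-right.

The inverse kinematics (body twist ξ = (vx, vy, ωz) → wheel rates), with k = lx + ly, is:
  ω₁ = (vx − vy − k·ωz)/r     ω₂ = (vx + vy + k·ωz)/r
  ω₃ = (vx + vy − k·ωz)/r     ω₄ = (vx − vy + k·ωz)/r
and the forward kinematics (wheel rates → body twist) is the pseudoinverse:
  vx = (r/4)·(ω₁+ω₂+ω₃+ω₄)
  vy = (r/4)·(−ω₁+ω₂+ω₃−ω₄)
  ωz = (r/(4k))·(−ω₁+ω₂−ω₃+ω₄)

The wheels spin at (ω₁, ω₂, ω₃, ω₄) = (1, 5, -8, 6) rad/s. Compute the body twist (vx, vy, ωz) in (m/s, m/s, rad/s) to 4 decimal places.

(0.0600, -0.1500, 0.9643)

k = lx + ly = 0.1 + 0.18 = 0.2800
ω₁+ω₂+ω₃+ω₄ = 4.0000  →  vx = (0.06/4)·4.0000 = 0.0600
−ω₁+ω₂+ω₃−ω₄ = -10.0000  →  vy = (0.06/4)·-10.0000 = -0.1500
−ω₁+ω₂−ω₃+ω₄ = 18.0000  →  ωz = (0.06/1.1200)·18.0000 = 0.9643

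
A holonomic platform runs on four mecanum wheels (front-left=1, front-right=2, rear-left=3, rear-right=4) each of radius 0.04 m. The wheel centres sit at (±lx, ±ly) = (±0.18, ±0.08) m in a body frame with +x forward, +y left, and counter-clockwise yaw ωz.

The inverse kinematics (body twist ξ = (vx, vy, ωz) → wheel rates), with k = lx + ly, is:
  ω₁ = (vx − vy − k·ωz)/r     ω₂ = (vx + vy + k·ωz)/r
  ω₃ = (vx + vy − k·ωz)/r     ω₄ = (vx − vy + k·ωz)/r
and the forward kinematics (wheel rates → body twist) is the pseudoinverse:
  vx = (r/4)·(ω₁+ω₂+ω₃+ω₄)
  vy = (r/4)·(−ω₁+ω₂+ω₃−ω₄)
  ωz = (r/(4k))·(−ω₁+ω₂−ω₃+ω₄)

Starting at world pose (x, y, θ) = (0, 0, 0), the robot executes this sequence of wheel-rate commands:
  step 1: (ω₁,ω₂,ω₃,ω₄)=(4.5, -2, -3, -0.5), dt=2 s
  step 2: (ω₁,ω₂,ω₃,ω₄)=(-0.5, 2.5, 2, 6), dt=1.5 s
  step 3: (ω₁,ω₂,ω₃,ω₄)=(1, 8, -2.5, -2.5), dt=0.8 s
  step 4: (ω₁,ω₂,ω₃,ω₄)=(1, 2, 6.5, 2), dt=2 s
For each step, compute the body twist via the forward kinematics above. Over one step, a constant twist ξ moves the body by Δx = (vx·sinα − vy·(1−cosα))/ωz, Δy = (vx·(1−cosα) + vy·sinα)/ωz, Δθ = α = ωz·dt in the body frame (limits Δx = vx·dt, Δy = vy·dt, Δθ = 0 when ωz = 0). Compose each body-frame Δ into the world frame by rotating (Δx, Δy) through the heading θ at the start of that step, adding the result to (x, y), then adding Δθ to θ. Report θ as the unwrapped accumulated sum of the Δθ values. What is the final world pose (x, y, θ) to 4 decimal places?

(0.3258, 0.0049, 0.0423)

step 1: ξ=(vx,vy,ωz)=(-0.0100, -0.0900, -0.1538), dt=2.0 → body Δ=(-0.0472, -0.1741, -0.3077) → world pose (-0.0472, -0.1741, -0.3077)
step 2: ξ=(vx,vy,ωz)=(0.1000, -0.0100, 0.2692), dt=1.5 → body Δ=(0.1489, 0.0153, 0.4038) → world pose (0.0994, -0.2047, 0.0962)
step 3: ξ=(vx,vy,ωz)=(0.0400, 0.0700, 0.2692), dt=0.8 → body Δ=(0.0257, 0.0590, 0.2154) → world pose (0.1194, -0.1435, 0.3115)
step 4: ξ=(vx,vy,ωz)=(0.1150, 0.0550, -0.1346), dt=2.0 → body Δ=(0.2419, 0.0779, -0.2692) → world pose (0.3258, 0.0049, 0.0423)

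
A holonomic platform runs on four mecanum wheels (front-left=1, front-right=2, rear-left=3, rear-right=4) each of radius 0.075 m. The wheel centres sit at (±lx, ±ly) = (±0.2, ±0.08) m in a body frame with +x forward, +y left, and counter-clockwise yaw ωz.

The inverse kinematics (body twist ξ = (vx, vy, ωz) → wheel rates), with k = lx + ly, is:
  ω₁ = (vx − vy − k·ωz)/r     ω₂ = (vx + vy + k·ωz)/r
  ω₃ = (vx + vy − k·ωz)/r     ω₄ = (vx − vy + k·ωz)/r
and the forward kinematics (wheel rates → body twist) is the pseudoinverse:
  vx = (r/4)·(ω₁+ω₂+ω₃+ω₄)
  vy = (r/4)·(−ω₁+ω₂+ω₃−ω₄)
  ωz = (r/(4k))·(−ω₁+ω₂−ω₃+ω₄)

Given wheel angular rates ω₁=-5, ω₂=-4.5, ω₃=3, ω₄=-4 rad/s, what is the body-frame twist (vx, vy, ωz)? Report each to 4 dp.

(-0.1969, 0.1406, -0.4353)

k = lx + ly = 0.2 + 0.08 = 0.2800
ω₁+ω₂+ω₃+ω₄ = -10.5000  →  vx = (0.075/4)·-10.5000 = -0.1969
−ω₁+ω₂+ω₃−ω₄ = 7.5000  →  vy = (0.075/4)·7.5000 = 0.1406
−ω₁+ω₂−ω₃+ω₄ = -6.5000  →  ωz = (0.075/1.1200)·-6.5000 = -0.4353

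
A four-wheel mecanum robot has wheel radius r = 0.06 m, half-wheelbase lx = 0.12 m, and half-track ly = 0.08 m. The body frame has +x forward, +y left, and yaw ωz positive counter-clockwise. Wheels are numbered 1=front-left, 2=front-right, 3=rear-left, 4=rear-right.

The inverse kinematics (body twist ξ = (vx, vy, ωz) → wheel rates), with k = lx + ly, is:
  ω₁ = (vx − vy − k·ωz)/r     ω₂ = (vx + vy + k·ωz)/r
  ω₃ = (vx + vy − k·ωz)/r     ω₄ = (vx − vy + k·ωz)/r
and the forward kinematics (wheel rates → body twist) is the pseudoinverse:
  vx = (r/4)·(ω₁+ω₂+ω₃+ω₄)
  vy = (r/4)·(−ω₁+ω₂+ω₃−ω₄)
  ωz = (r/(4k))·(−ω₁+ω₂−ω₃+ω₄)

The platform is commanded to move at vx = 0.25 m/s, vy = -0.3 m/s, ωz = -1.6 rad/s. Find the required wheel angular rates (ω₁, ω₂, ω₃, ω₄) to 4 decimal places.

(14.5000, -6.1667, 4.5000, 3.8333)

k = lx + ly = 0.12 + 0.08 = 0.2000;  k·ωz = 0.2000·-1.6 = -0.3200
ω₁ (FL) = (vx − vy − k·ωz)/r = 0.8700/0.06 = 14.5000
ω₂ (FR) = (vx + vy + k·ωz)/r = -0.3700/0.06 = -6.1667
ω₃ (RL) = (vx + vy − k·ωz)/r = 0.2700/0.06 = 4.5000
ω₄ (RR) = (vx − vy + k·ωz)/r = 0.2300/0.06 = 3.8333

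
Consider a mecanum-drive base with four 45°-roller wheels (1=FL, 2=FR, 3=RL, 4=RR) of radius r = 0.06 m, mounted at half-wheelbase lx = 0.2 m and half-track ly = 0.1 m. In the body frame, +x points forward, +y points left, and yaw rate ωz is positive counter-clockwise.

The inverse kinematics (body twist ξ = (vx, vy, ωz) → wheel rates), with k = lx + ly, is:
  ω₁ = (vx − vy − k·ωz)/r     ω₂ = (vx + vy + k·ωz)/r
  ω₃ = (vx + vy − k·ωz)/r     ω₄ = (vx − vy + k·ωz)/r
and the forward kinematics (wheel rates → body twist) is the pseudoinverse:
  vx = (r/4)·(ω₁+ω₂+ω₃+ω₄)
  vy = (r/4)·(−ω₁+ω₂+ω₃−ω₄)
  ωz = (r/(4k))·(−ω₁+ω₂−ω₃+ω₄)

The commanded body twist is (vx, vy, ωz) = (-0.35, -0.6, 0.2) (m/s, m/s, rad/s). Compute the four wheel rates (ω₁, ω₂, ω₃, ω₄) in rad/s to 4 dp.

k = lx + ly = 0.2 + 0.1 = 0.3000;  k·ωz = 0.3000·0.2 = 0.0600
ω₁ (FL) = (vx − vy − k·ωz)/r = 0.1900/0.06 = 3.1667
ω₂ (FR) = (vx + vy + k·ωz)/r = -0.8900/0.06 = -14.8333
ω₃ (RL) = (vx + vy − k·ωz)/r = -1.0100/0.06 = -16.8333
ω₄ (RR) = (vx − vy + k·ωz)/r = 0.3100/0.06 = 5.1667

(3.1667, -14.8333, -16.8333, 5.1667)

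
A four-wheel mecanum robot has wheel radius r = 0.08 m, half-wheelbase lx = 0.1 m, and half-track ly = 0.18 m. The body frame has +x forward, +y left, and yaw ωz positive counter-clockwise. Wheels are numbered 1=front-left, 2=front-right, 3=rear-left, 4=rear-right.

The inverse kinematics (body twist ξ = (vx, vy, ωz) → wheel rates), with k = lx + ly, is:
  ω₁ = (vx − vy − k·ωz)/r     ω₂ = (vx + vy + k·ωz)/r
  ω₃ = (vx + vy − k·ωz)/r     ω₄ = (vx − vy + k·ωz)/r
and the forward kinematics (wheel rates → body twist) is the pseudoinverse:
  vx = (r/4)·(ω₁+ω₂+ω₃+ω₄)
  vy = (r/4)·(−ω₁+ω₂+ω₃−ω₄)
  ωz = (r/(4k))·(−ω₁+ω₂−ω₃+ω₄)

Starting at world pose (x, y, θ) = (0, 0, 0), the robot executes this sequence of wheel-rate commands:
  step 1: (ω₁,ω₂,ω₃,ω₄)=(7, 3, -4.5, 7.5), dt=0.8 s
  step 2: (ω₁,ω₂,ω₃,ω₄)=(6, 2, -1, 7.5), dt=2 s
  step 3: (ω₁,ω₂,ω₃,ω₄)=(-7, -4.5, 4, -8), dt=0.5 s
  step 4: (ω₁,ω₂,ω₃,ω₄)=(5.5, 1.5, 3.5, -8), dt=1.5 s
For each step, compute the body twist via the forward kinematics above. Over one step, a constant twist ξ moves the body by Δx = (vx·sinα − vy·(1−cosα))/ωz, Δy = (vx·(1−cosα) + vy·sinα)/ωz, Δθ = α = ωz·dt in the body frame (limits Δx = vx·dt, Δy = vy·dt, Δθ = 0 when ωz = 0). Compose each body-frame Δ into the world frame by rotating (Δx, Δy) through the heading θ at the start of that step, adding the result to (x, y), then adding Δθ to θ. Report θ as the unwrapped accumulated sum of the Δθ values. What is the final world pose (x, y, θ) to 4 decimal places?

step 1: ξ=(vx,vy,ωz)=(0.2600, -0.3200, 0.5714), dt=0.8 → body Δ=(0.2583, -0.2005, 0.4571) → world pose (0.2583, -0.2005, 0.4571)
step 2: ξ=(vx,vy,ωz)=(0.2900, -0.2500, 0.3214), dt=2.0 → body Δ=(0.6961, -0.2862, 0.6429) → world pose (1.0093, -0.1500, 1.1000)
step 3: ξ=(vx,vy,ωz)=(-0.3100, 0.2900, -0.6786), dt=0.5 → body Δ=(-0.1277, 0.1683, -0.3393) → world pose (0.8014, -0.1874, 0.7607)
step 4: ξ=(vx,vy,ωz)=(0.0500, 0.1500, -1.1071), dt=1.5 → body Δ=(0.1926, 0.0857, -1.6607) → world pose (0.8818, 0.0075, -0.9000)

(0.8818, 0.0075, -0.9000)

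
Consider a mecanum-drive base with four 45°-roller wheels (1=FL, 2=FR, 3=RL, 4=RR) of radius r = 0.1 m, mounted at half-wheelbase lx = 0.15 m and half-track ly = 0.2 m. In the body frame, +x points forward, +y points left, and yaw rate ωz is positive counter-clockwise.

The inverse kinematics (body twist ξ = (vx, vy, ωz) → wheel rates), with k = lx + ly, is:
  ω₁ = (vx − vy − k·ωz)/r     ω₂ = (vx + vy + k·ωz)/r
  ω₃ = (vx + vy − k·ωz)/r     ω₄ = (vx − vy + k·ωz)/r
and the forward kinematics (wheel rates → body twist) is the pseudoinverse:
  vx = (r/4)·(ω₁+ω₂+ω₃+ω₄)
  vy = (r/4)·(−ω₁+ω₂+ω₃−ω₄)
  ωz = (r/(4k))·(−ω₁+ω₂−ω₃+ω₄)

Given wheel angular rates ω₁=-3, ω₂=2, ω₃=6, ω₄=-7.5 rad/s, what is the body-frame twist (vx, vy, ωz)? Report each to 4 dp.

(-0.0625, 0.4625, -0.6071)

k = lx + ly = 0.15 + 0.2 = 0.3500
ω₁+ω₂+ω₃+ω₄ = -2.5000  →  vx = (0.1/4)·-2.5000 = -0.0625
−ω₁+ω₂+ω₃−ω₄ = 18.5000  →  vy = (0.1/4)·18.5000 = 0.4625
−ω₁+ω₂−ω₃+ω₄ = -8.5000  →  ωz = (0.1/1.4000)·-8.5000 = -0.6071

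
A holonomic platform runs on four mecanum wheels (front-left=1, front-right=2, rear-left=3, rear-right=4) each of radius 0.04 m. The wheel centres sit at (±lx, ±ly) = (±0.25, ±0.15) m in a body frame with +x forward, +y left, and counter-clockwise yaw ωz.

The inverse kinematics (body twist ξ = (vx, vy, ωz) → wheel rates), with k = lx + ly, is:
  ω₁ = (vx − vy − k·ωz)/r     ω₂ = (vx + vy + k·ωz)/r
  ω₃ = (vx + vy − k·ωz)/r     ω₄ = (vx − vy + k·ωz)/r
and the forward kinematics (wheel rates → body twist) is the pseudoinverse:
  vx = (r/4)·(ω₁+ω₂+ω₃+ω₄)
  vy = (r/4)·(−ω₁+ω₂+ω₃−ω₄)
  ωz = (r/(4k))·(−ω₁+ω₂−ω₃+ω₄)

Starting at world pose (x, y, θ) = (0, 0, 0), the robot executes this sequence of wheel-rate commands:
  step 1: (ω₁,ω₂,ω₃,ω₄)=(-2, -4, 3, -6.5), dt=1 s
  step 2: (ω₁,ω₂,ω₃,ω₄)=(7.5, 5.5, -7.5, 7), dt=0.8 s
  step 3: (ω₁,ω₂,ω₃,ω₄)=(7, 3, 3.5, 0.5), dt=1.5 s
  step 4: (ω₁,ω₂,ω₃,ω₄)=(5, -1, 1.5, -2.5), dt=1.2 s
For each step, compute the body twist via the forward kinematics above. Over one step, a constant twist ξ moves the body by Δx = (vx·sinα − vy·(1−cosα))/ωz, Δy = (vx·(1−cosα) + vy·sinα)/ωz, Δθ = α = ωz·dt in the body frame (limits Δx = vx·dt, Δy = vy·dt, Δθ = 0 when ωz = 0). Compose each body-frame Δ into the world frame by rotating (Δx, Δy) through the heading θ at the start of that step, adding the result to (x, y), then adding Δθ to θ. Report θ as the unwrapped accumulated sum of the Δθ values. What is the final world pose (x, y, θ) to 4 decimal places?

step 1: ξ=(vx,vy,ωz)=(-0.0950, 0.0750, -0.2875), dt=1.0 → body Δ=(-0.0830, 0.0875, -0.2875) → world pose (-0.0830, 0.0875, -0.2875)
step 2: ξ=(vx,vy,ωz)=(0.1250, -0.1650, 0.3125), dt=0.8 → body Δ=(0.1154, -0.1182, 0.2500) → world pose (-0.0059, -0.0585, -0.0375)
step 3: ξ=(vx,vy,ωz)=(0.1400, -0.0100, -0.1750), dt=1.5 → body Δ=(0.2056, -0.0422, -0.2625) → world pose (0.1980, -0.1084, -0.3000)
step 4: ξ=(vx,vy,ωz)=(0.0300, -0.0200, -0.2500), dt=1.2 → body Δ=(0.0319, -0.0290, -0.3000) → world pose (0.2199, -0.1456, -0.6000)

(0.2199, -0.1456, -0.6000)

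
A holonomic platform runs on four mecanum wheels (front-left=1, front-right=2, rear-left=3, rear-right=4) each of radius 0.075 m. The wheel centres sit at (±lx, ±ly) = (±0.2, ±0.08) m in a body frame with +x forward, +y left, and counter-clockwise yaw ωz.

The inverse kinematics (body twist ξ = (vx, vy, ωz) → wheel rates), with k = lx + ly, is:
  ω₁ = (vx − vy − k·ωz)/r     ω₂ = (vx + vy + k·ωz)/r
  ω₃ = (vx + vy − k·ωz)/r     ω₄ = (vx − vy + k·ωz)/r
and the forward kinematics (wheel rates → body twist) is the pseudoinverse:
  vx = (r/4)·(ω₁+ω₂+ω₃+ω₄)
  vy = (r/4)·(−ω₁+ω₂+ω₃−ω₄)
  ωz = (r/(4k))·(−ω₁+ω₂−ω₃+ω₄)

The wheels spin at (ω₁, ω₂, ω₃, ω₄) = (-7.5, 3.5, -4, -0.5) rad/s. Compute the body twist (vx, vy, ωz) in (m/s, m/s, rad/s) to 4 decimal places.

(-0.1594, 0.1406, 0.9710)

k = lx + ly = 0.2 + 0.08 = 0.2800
ω₁+ω₂+ω₃+ω₄ = -8.5000  →  vx = (0.075/4)·-8.5000 = -0.1594
−ω₁+ω₂+ω₃−ω₄ = 7.5000  →  vy = (0.075/4)·7.5000 = 0.1406
−ω₁+ω₂−ω₃+ω₄ = 14.5000  →  ωz = (0.075/1.1200)·14.5000 = 0.9710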